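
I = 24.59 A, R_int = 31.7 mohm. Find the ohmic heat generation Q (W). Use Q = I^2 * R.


Convert: R = 31.7 mohm = 0.0317 ohm
I^2 = 604.67
Q = 604.67 * 0.0317 = 19.17 W

19.17 W


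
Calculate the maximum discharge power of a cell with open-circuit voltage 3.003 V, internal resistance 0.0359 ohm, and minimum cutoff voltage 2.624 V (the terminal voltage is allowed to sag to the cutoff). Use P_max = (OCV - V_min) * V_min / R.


P_max = (OCV - V_min) * V_min / R = (3.003 - 2.624) * 2.624 / 0.0359 = 0.379 * 2.624 / 0.0359 = 27.70 W

27.70 W


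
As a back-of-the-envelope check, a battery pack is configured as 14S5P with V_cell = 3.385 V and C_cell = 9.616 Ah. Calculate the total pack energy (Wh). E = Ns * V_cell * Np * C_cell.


V_pack = 14 * 3.385 = 47.39 V
C_pack = 5 * 9.616 = 48.08 Ah
E = V_pack * C_pack = 47.39 * 48.08 = 2279 Wh

2279 Wh


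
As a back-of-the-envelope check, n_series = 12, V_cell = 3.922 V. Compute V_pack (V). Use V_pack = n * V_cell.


With 12 cells in series at 3.922 V each, V_pack = 47.064 V

47.064 V


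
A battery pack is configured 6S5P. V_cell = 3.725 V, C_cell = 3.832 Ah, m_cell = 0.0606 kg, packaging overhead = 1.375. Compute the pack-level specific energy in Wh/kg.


Step 1: V_pack = 6 * 3.725 = 22.35 V
Step 2: C_pack = 5 * 3.832 = 19.16 Ah
Step 3: E_pack = V_pack * C_pack = 22.35 * 19.16 = 428.23 Wh
Step 4: m_pack = 6 * 5 * 0.0606 * 1.375 = 2.4998 kg
Step 5: ED = E_pack / m_pack = 428.23 / 2.4998 = 171.3 Wh/kg

171.3 Wh/kg


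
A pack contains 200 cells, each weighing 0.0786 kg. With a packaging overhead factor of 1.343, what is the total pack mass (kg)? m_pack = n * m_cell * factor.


m_pack = n * m_cell * overhead = 200 * 0.0786 * 1.343 = 21.11 kg

21.11 kg


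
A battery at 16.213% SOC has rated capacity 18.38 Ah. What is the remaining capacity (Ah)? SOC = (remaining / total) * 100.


remaining = SOC / 100 * total = 16.213 / 100 * 18.38 = 2.980 Ah

2.980 Ah


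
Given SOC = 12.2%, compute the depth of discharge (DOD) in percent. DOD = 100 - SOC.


Complement of SOC: DOD = 100% - 12.2% = 87.8%

87.8%


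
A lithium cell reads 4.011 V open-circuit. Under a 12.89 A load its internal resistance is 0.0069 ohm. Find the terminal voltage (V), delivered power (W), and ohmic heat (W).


Step 1: V_terminal = OCV - I*R = 4.011 - 12.89 * 0.0069 = 3.9221 V
Step 2: P_out = V_terminal * I = 3.9221 * 12.89 = 50.56 W
Step 3: Q = I^2 * R = 12.89^2 * 0.0069 = 1.146 W

V=3.9221 V, P=50.56 W, Q=1.146 W


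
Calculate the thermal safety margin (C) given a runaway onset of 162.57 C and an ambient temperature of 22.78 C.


Safety margin = 162.57 C - 22.78 C = 139.79 C

139.79 C


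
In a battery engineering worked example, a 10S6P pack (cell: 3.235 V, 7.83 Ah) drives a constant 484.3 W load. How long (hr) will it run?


Step 1: E_pack = Ns * V_cell * Np * C_cell = 10 * 3.235 * 6 * 7.83 = 1519.8 Wh
Step 2: t = E_pack / P = 1519.8 / 484.3 = 3.138 hr

3.138 hr


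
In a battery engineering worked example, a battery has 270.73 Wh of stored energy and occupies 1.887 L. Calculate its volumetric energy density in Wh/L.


Volumetric ED = 270.73 Wh / 1.887 L = 143.5 Wh/L

143.5 Wh/L


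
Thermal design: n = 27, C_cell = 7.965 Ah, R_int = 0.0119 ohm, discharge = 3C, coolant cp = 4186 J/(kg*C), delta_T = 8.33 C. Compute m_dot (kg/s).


Step 1: I = 3 * 7.965 = 23.895 A
Step 2: Q_cell = I^2 * R = 23.895^2 * 0.0119 = 6.7946 W
Step 3: Q_total = 27 * 6.7946 = 183.45 W
Step 4: m_dot = Q_total / (cp * dT) = 183.45 / (4186 * 8.33) = 0.005261 kg/s

0.005261 kg/s


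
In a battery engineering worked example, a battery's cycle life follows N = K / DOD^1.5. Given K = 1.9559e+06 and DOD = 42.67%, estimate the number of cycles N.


Step 1: DOD^1.5 = 42.67^1.5 = 278.73
Step 2: N = 1.9559e+06 / 278.73 = 7017 cycles

7017 cycles


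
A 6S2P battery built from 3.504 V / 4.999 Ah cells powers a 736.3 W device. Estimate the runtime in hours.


Step 1: E_pack = Ns * V_cell * Np * C_cell = 6 * 3.504 * 2 * 4.999 = 210.2 Wh
Step 2: t = E_pack / P = 210.2 / 736.3 = 0.2855 hr

0.2855 hr


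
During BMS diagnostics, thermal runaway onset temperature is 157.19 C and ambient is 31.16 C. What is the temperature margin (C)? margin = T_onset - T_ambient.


margin = T_onset - T_ambient = 157.19 - 31.16 = 126.03 C

126.03 C


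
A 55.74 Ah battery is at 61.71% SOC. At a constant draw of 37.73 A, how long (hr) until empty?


Step 1: remaining = SOC/100 * C_total = 61.71/100 * 55.74 = 34.397 Ah
Step 2: t = remaining / I = 34.397 / 37.73 = 0.9117 hr

0.9117 hr


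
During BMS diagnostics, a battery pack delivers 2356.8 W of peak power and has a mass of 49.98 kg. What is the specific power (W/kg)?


SP = P / m = 2356.8 / 49.98 = 47.15 W/kg

47.15 W/kg


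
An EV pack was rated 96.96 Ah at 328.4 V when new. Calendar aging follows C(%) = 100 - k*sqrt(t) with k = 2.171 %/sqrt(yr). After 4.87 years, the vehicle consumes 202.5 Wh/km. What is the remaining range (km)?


Step 1: capacity retention = 100 - 2.171 * sqrt(4.87) = 100 - 2.171 * 2.2068 = 95.209%
Step 2: C_now = 96.96 * 95.209/100 = 92.315 Ah
Step 3: E_pack = V * C_now = 328.4 * 92.315 = 30316 Wh
Step 4: range = E_pack / consumption = 30316 / 202.5 = 149.7 km

149.7 km


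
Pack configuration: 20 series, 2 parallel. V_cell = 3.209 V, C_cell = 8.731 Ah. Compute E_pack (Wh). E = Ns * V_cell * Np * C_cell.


E = Ns * Vcell * Np * Ccell = 20 * 3.209 * 2 * 8.731 = 1121 Wh

1121 Wh


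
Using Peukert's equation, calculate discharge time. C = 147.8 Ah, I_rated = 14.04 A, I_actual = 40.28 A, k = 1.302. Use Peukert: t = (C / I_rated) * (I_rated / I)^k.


Step 1: t_rated = C / I_rated = 147.8 / 14.04 = 10.527 hr
Step 2: ratio = 14.04 / 40.28 = 0.34856
Step 3: ratio^k = 0.34856^1.302 = 0.25354
Step 4: t = t_rated * ratio^k = 10.527 * 0.25354 = 2.669 hr

2.669 hr


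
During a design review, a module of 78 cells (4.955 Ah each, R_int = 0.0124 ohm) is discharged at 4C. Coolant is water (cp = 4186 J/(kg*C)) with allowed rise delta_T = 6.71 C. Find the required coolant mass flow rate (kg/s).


Step 1: I = 4 * 4.955 = 19.82 A
Step 2: Q_cell = I^2 * R = 19.82^2 * 0.0124 = 4.8711 W
Step 3: Q_total = 78 * 4.8711 = 379.95 W
Step 4: m_dot = Q_total / (cp * dT) = 379.95 / (4186 * 6.71) = 0.01353 kg/s

0.01353 kg/s


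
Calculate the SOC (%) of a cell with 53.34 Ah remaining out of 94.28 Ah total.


SOC = (remaining / total) * 100 = (53.34 / 94.28) * 100 = 56.58%

56.58%


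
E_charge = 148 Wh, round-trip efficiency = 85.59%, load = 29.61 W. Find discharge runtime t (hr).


Step 1: E_discharge = eta/100 * E_charge = 85.59/100 * 148 = 126.67 Wh
Step 2: t = E_discharge / P = 126.67 / 29.61 = 4.278 hr

4.278 hr


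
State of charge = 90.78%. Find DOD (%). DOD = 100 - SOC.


DOD = 100 - SOC = 100 - 90.78 = 9.22%

9.22%


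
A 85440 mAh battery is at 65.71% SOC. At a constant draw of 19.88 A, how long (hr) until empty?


Convert: C_total = 85440 mAh = 85.44 Ah
Step 1: remaining = SOC/100 * C_total = 65.71/100 * 85.44 = 56.143 Ah
Step 2: t = remaining / I = 56.143 / 19.88 = 2.824 hr

2.824 hr


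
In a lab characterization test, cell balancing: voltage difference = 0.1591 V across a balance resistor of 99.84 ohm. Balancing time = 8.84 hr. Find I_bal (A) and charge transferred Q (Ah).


First, Ohm's law: I_bal = 0.1591 V / 99.84 ohm = 0.0015935 A
Then Q = I * t = 0.0015935 A * 8.84 hr = 0.01409 Ah

I=0.0015935 A, Q=0.01409 Ah


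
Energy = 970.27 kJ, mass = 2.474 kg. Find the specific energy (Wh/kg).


Convert: E = 970.27 kJ = 269.52 Wh
ED = E / m = 269.52 / 2.474 = 108.9 Wh/kg

108.9 Wh/kg


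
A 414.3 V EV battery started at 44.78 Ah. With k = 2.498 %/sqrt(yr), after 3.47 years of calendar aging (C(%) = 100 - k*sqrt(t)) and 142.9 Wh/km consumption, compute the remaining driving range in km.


Step 1: capacity retention = 100 - 2.498 * sqrt(3.47) = 100 - 2.498 * 1.8628 = 95.347%
Step 2: C_now = 44.78 * 95.347/100 = 42.696 Ah
Step 3: E_pack = V * C_now = 414.3 * 42.696 = 17689 Wh
Step 4: range = E_pack / consumption = 17689 / 142.9 = 123.8 km

123.8 km


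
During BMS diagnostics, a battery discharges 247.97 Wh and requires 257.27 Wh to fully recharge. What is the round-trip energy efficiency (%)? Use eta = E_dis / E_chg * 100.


eta_e = E_dis / E_chg * 100 = 247.97 / 257.27 * 100 = 96.39%

96.39%


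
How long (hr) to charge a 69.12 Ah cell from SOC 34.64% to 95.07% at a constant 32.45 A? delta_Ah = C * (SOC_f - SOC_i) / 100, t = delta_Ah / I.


delta_Ah = 69.12 * (95.07 - 34.64) / 100 = 41.769 Ah
t = delta_Ah / I = 41.769 / 32.45 = 1.287 hr

1.287 hr


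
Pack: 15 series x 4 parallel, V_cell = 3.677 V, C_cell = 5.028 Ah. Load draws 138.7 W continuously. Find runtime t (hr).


Step 1: E_pack = Ns * V_cell * Np * C_cell = 15 * 3.677 * 4 * 5.028 = 1109.3 Wh
Step 2: t = E_pack / P = 1109.3 / 138.7 = 7.998 hr

7.998 hr


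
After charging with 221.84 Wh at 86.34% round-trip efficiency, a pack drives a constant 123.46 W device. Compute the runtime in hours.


Step 1: E_discharge = eta/100 * E_charge = 86.34/100 * 221.84 = 191.54 Wh
Step 2: t = E_discharge / P = 191.54 / 123.46 = 1.551 hr

1.551 hr


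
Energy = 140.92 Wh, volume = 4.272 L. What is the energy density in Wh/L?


ED = E / V = 140.92 / 4.272 = 32.99 Wh/L

32.99 Wh/L


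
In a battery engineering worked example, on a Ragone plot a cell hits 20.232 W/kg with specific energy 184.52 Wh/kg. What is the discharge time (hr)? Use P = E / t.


t = E / P = 184.52 / 20.232 = 9.120 hr

9.120 hr


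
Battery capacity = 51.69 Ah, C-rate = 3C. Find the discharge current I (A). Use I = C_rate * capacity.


I = C_rate * capacity = 3 * 51.69 = 155.07 A

155.07 A


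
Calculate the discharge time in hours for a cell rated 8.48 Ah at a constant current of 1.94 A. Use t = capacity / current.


t = capacity / current = 8.48 / 1.94 = 4.371 hr

4.371 hr


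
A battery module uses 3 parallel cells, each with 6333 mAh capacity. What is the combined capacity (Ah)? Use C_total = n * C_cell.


Convert: C_cell = 6333 mAh = 6.333 Ah
C_total = 3 * 6.333 = 18.999 Ah

18.999 Ah


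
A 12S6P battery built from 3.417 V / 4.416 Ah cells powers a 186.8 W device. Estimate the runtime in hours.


Step 1: E_pack = Ns * V_cell * Np * C_cell = 12 * 3.417 * 6 * 4.416 = 1086.4 Wh
Step 2: t = E_pack / P = 1086.4 / 186.8 = 5.816 hr

5.816 hr


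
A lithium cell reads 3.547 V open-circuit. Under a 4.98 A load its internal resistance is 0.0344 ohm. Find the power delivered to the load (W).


Step 1: V_terminal = OCV - I*R = 3.547 - 4.98 * 0.0344 = 3.3757 V
Step 2: P_out = V_terminal * I = 3.3757 * 4.98 = 16.81 W

16.81 W


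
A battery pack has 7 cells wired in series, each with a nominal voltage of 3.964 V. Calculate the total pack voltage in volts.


V_pack = n * V_cell = 7 * 3.964 = 27.748 V

27.748 V


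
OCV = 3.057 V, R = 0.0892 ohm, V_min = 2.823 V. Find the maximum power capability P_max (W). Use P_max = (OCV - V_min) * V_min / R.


dV = OCV - V_min = 0.234 V (so I_max = dV / R)
P_max = dV * V_min / R = 0.234 * 2.823 / 0.0892 = 7.406 W

7.406 W


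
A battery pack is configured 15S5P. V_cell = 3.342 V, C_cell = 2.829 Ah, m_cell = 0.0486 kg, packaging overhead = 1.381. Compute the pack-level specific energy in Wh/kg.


Step 1: V_pack = 15 * 3.342 = 50.13 V
Step 2: C_pack = 5 * 2.829 = 14.145 Ah
Step 3: E_pack = V_pack * C_pack = 50.13 * 14.145 = 709.09 Wh
Step 4: m_pack = 15 * 5 * 0.0486 * 1.381 = 5.0337 kg
Step 5: ED = E_pack / m_pack = 709.09 / 5.0337 = 140.9 Wh/kg

140.9 Wh/kg


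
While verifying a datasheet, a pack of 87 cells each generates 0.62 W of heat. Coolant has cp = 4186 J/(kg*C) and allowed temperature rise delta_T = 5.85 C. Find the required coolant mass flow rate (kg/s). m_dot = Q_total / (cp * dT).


Step 1: Total heat Q = 87 * 0.62 W = 53.94 W
Step 2: denom = cp * dT = 4186 * 5.85 = 24488
Step 3: m_dot = 53.94 / 24488 = 0.002203 kg/s

0.002203 kg/s


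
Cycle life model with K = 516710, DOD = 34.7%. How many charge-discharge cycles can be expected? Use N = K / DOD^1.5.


Step 1: DOD^1.5 = 34.7^1.5 = 204.41
Step 2: N = 516710 / 204.41 = 2528 cycles

2528 cycles


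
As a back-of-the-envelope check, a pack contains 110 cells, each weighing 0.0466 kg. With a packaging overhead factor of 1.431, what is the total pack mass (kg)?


Cell mass sum = 110 * 0.0466 = 5.126 kg
With overhead 1.431: m_pack = 5.126 * 1.431 = 7.335 kg

7.335 kg


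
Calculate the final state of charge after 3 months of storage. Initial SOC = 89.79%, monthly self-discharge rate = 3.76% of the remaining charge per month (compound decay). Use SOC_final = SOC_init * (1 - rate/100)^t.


Monthly retention factor = 1 - 3.76/100 = 0.9624
Over 3 months: factor^3 = 0.89139
SOC_final = 89.79 * 0.89139 = 80.04%

80.04%


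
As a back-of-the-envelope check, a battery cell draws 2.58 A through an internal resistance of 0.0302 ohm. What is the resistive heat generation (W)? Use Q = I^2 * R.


Q = I^2 * R = 2.58^2 * 0.0302 = 0.2010 W

0.2010 W


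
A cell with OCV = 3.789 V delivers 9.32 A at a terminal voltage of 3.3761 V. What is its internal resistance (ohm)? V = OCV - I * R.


R = (OCV - V) / I = (3.789 - 3.3761) / 9.32 = 0.04430 ohm

0.04430 ohm


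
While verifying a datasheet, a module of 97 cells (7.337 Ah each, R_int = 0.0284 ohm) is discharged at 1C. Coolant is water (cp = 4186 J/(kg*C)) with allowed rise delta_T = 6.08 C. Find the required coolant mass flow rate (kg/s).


Step 1: I = 1 * 7.337 = 7.337 A
Step 2: Q_cell = I^2 * R = 7.337^2 * 0.0284 = 1.5288 W
Step 3: Q_total = 97 * 1.5288 = 148.29 W
Step 4: m_dot = Q_total / (cp * dT) = 148.29 / (4186 * 6.08) = 0.005827 kg/s

0.005827 kg/s


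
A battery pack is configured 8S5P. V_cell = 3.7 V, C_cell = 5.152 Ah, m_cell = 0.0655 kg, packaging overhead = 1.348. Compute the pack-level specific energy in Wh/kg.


Step 1: V_pack = 8 * 3.7 = 29.6 V
Step 2: C_pack = 5 * 5.152 = 25.76 Ah
Step 3: E_pack = V_pack * C_pack = 29.6 * 25.76 = 762.5 Wh
Step 4: m_pack = 8 * 5 * 0.0655 * 1.348 = 3.5318 kg
Step 5: ED = E_pack / m_pack = 762.5 / 3.5318 = 215.9 Wh/kg

215.9 Wh/kg


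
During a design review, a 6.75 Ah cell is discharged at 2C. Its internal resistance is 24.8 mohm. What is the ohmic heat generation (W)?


Convert: R = 24.8 mohm = 0.0248 ohm
Step 1: I = C_rate * capacity = 2 * 6.75 = 13.5 A
Step 2: Q = I^2 * R = 13.5^2 * 0.0248 = 182.25 * 0.0248 = 4.520 W

4.520 W


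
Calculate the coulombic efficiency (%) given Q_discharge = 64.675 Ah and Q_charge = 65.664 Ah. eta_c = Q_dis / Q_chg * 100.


Coulombic efficiency = 64.675/65.664 * 100% = 98.49%

98.49%


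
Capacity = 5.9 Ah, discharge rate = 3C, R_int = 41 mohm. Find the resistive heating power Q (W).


Convert: R = 41 mohm = 0.041 ohm
Step 1: I = C_rate * capacity = 3 * 5.9 = 17.7 A
Step 2: Q = I^2 * R = 17.7^2 * 0.041 = 313.29 * 0.041 = 12.84 W

12.84 W


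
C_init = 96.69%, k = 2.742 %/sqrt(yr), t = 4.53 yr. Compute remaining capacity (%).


sqrt(t) = sqrt(4.53) = 2.1284
C_final = 96.69 - 2.742 * 2.1284 = 90.85%

90.85%


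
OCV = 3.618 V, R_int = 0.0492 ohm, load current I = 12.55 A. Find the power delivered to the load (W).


Step 1: V_terminal = OCV - I*R = 3.618 - 12.55 * 0.0492 = 3.0005 V
Step 2: P_out = V_terminal * I = 3.0005 * 12.55 = 37.66 W

37.66 W


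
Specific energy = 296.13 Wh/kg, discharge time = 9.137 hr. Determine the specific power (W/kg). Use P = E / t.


P_specific = E / t = 296.13 / 9.137 = 32.41 W/kg

32.41 W/kg


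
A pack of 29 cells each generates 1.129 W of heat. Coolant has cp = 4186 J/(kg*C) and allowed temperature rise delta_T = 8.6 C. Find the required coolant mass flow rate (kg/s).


Step 1: Total heat Q = 29 * 1.129 W = 32.741 W
Step 2: denom = cp * dT = 4186 * 8.6 = 36000
Step 3: m_dot = 32.741 / 36000 = 9.095e-04 kg/s

9.095e-04 kg/s


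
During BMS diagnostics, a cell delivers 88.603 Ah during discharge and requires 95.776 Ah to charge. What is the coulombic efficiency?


Coulombic efficiency = 88.603/95.776 * 100% = 92.51%

92.51%


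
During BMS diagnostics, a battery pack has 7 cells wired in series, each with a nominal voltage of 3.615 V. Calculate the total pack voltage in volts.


With 7 cells in series at 3.615 V each, V_pack = 25.305 V

25.305 V


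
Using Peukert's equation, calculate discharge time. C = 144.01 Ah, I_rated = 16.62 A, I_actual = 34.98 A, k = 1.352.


Step 1: t_rated = C / I_rated = 144.01 / 16.62 = 8.6649 hr
Step 2: ratio = 16.62 / 34.98 = 0.47513
Step 3: ratio^k = 0.47513^1.352 = 0.36564
Step 4: t = t_rated * ratio^k = 8.6649 * 0.36564 = 3.168 hr

3.168 hr


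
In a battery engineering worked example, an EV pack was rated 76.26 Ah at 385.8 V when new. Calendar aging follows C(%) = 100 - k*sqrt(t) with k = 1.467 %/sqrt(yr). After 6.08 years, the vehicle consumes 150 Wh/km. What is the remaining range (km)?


Step 1: capacity retention = 100 - 1.467 * sqrt(6.08) = 100 - 1.467 * 2.4658 = 96.383%
Step 2: C_now = 76.26 * 96.383/100 = 73.502 Ah
Step 3: E_pack = V * C_now = 385.8 * 73.502 = 28357 Wh
Step 4: range = E_pack / consumption = 28357 / 150 = 189.0 km

189.0 km


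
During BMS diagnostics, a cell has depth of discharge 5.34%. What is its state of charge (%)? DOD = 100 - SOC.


SOC = 100 - DOD = 100 - 5.34 = 94.66%

94.66%


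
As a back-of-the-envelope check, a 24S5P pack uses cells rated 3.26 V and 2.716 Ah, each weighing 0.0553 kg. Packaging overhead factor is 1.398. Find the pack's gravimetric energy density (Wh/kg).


Step 1: V_pack = 24 * 3.26 = 78.24 V
Step 2: C_pack = 5 * 2.716 = 13.58 Ah
Step 3: E_pack = V_pack * C_pack = 78.24 * 13.58 = 1062.5 Wh
Step 4: m_pack = 24 * 5 * 0.0553 * 1.398 = 9.2771 kg
Step 5: ED = E_pack / m_pack = 1062.5 / 9.2771 = 114.5 Wh/kg

114.5 Wh/kg


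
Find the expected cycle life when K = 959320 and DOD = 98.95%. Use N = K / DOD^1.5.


DOD^1.5 = 984.29
N = K / DOD^1.5 = 959320 / 984.29 = 974.6

974.6 cycles


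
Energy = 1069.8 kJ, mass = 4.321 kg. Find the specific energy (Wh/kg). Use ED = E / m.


Convert: E = 1069.8 kJ = 297.17 Wh
ED = E / m = 297.17 / 4.321 = 68.77 Wh/kg

68.77 Wh/kg


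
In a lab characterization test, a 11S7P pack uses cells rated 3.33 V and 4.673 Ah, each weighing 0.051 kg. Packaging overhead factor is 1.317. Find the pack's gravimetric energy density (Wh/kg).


Step 1: V_pack = 11 * 3.33 = 36.63 V
Step 2: C_pack = 7 * 4.673 = 32.711 Ah
Step 3: E_pack = V_pack * C_pack = 36.63 * 32.711 = 1198.2 Wh
Step 4: m_pack = 11 * 7 * 0.051 * 1.317 = 5.1719 kg
Step 5: ED = E_pack / m_pack = 1198.2 / 5.1719 = 231.7 Wh/kg

231.7 Wh/kg


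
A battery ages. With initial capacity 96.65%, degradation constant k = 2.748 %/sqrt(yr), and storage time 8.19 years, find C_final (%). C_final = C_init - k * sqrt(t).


Step 1: sqrt(8.19 yr) = 2.8618
Step 2: drop = 2.748 * 2.8618 = 7.8642
Step 3: C_final = 96.65 - 7.8642 = 88.79%

88.79%


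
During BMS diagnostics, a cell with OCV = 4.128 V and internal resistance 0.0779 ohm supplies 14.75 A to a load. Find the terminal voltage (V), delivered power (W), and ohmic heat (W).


Step 1: V_terminal = OCV - I*R = 4.128 - 14.75 * 0.0779 = 2.979 V
Step 2: P_out = V_terminal * I = 2.979 * 14.75 = 43.94 W
Step 3: Q = I^2 * R = 14.75^2 * 0.0779 = 16.95 W

V=2.979 V, P=43.94 W, Q=16.95 W


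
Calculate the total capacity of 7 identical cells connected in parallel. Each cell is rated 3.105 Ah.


Parallel capacities add: 7 * 3.105 Ah = 21.735 Ah

21.735 Ah


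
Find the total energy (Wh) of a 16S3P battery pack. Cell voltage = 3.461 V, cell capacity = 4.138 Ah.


E = Ns * Vcell * Np * Ccell = 16 * 3.461 * 3 * 4.138 = 687.4 Wh

687.4 Wh


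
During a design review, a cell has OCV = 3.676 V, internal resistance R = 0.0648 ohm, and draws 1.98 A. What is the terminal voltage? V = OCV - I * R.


V = OCV - I*R = 3.676 - 1.98 * 0.0648 = 3.548 V

3.548 V


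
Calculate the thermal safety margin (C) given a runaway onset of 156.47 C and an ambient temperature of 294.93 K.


Convert: T_ambient = 294.93 K = 21.78 C
margin = 156.47 - 21.78 = 134.69 C

134.69 C


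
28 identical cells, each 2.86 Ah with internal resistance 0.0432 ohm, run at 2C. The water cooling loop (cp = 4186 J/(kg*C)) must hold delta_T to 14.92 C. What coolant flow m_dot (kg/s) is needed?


Step 1: I = 2 * 2.86 = 5.72 A
Step 2: Q_cell = I^2 * R = 5.72^2 * 0.0432 = 1.4134 W
Step 3: Q_total = 28 * 1.4134 = 39.575 W
Step 4: m_dot = Q_total / (cp * dT) = 39.575 / (4186 * 14.92) = 6.337e-04 kg/s

6.337e-04 kg/s


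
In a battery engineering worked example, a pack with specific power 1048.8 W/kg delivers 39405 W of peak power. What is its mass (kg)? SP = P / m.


m = P / SP = 39405 / 1048.8 = 37.57 kg

37.57 kg


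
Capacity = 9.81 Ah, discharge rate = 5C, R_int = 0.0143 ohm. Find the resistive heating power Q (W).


Step 1: I = C_rate * capacity = 5 * 9.81 = 49.05 A
Step 2: Q = I^2 * R = 49.05^2 * 0.0143 = 2405.9 * 0.0143 = 34.40 W

34.40 W


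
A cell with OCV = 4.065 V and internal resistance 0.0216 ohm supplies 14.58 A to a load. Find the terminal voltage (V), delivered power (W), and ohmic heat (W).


Step 1: V_terminal = OCV - I*R = 4.065 - 14.58 * 0.0216 = 3.7501 V
Step 2: P_out = V_terminal * I = 3.7501 * 14.58 = 54.68 W
Step 3: Q = I^2 * R = 14.58^2 * 0.0216 = 4.592 W

V=3.7501 V, P=54.68 W, Q=4.592 W


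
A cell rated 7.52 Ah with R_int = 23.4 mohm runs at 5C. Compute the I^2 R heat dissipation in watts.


Convert: R = 23.4 mohm = 0.0234 ohm
Step 1: I = C_rate * capacity = 5 * 7.52 = 37.6 A
Step 2: Q = I^2 * R = 37.6^2 * 0.0234 = 1413.8 * 0.0234 = 33.08 W

33.08 W


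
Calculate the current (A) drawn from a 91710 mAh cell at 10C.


Convert: capacity = 91710 mAh = 91.71 Ah
I = C_rate * capacity = 10 * 91.71 = 917.1 A

917.1 A


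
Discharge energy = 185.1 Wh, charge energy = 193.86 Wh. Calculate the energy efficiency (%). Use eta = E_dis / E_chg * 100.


Round-trip efficiency = 185.1/193.86 * 100% = 95.48%

95.48%


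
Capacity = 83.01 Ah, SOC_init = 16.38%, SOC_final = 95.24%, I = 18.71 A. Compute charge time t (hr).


Step 1: dSOC = 95.24% - 16.38% = 78.86%
Step 2: delta_Ah = 83.01 * 78.86 / 100 = 65.462 Ah
Step 3: t = 65.462 / 18.71 = 3.499 hr

3.499 hr


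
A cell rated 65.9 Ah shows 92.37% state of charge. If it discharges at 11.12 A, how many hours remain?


Step 1: remaining = SOC/100 * C_total = 92.37/100 * 65.9 = 60.872 Ah
Step 2: t = remaining / I = 60.872 / 11.12 = 5.474 hr

5.474 hr


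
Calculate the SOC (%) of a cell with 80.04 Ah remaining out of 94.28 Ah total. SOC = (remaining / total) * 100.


SOC = (remaining / total) * 100 = (80.04 / 94.28) * 100 = 84.90%

84.90%


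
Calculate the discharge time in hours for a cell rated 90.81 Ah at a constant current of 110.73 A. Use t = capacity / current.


t = capacity / current = 90.81 / 110.73 = 0.8201 hr

0.8201 hr


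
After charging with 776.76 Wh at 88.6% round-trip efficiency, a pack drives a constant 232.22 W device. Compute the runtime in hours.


Step 1: E_discharge = eta/100 * E_charge = 88.6/100 * 776.76 = 688.21 Wh
Step 2: t = E_discharge / P = 688.21 / 232.22 = 2.964 hr

2.964 hr


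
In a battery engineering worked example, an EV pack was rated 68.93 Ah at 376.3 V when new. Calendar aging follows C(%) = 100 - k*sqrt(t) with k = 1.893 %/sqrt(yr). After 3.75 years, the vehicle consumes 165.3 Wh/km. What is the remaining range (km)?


Step 1: capacity retention = 100 - 1.893 * sqrt(3.75) = 100 - 1.893 * 1.9365 = 96.334%
Step 2: C_now = 68.93 * 96.334/100 = 66.403 Ah
Step 3: E_pack = V * C_now = 376.3 * 66.403 = 24987 Wh
Step 4: range = E_pack / consumption = 24987 / 165.3 = 151.2 km

151.2 km


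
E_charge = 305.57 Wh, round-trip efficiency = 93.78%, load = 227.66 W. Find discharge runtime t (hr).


Step 1: E_discharge = eta/100 * E_charge = 93.78/100 * 305.57 = 286.56 Wh
Step 2: t = E_discharge / P = 286.56 / 227.66 = 1.259 hr

1.259 hr


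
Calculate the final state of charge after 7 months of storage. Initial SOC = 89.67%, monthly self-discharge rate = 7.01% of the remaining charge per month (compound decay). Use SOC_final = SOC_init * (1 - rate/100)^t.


decay = (1 - 7.01/100)^7 = 0.60125
SOC_final = 89.67 * 0.60125 = 53.91%

53.91%


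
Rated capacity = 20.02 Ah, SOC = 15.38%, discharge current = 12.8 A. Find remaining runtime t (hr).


Step 1: remaining = SOC/100 * C_total = 15.38/100 * 20.02 = 3.0791 Ah
Step 2: t = remaining / I = 3.0791 / 12.8 = 0.2406 hr

0.2406 hr


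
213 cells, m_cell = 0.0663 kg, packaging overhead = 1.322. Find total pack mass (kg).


m_pack = n * m_cell * overhead = 213 * 0.0663 * 1.322 = 18.67 kg

18.67 kg


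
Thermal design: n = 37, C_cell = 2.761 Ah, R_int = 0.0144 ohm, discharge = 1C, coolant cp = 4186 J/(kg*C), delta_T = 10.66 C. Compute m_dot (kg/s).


Step 1: I = 1 * 2.761 = 2.761 A
Step 2: Q_cell = I^2 * R = 2.761^2 * 0.0144 = 0.10977 W
Step 3: Q_total = 37 * 0.10977 = 4.0615 W
Step 4: m_dot = Q_total / (cp * dT) = 4.0615 / (4186 * 10.66) = 9.102e-05 kg/s

9.102e-05 kg/s


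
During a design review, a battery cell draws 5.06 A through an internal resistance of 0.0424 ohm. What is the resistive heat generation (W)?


I^2 = 25.604
Q = 25.604 * 0.0424 = 1.086 W

1.086 W


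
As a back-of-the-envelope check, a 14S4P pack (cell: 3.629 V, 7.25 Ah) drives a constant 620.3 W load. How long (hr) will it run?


Step 1: E_pack = Ns * V_cell * Np * C_cell = 14 * 3.629 * 4 * 7.25 = 1473.4 Wh
Step 2: t = E_pack / P = 1473.4 / 620.3 = 2.375 hr

2.375 hr


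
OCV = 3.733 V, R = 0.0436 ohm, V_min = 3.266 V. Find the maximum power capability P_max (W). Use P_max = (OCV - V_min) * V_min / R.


P_max = (OCV - V_min) * V_min / R = (3.733 - 3.266) * 3.266 / 0.0436 = 0.467 * 3.266 / 0.0436 = 34.98 W

34.98 W


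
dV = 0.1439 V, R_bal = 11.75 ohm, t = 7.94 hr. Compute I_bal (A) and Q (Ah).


I_bal = dV / R = 0.1439 / 11.75 = 0.012247 A
Q = I_bal * t = 0.012247 * 7.94 = 0.09724 Ah

I=0.012247 A, Q=0.09724 Ah


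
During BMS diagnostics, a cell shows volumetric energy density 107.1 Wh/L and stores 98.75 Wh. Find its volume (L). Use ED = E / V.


V = E / ED = 98.75 / 107.1 = 0.9220 L

0.9220 L


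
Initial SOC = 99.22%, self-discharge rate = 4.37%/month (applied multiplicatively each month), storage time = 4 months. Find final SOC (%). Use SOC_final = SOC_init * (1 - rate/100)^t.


Monthly retention factor = 1 - 4.37/100 = 0.9563
Over 4 months: factor^4 = 0.83633
SOC_final = 99.22 * 0.83633 = 82.98%

82.98%


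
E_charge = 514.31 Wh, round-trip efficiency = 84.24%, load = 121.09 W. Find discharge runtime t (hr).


Step 1: E_discharge = eta/100 * E_charge = 84.24/100 * 514.31 = 433.25 Wh
Step 2: t = E_discharge / P = 433.25 / 121.09 = 3.578 hr

3.578 hr


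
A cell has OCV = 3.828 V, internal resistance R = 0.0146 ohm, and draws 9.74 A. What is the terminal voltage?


IR drop = 9.74 * 0.0146 = 0.1422 V
V = 3.828 - 0.1422 = 3.686 V

3.686 V


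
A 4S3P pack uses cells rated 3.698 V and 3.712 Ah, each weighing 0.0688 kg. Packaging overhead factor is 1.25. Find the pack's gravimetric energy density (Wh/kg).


Step 1: V_pack = 4 * 3.698 = 14.792 V
Step 2: C_pack = 3 * 3.712 = 11.136 Ah
Step 3: E_pack = V_pack * C_pack = 14.792 * 11.136 = 164.72 Wh
Step 4: m_pack = 4 * 3 * 0.0688 * 1.25 = 1.032 kg
Step 5: ED = E_pack / m_pack = 164.72 / 1.032 = 159.6 Wh/kg

159.6 Wh/kg


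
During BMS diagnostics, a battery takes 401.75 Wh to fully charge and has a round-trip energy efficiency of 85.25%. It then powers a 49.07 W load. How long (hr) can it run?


Step 1: E_discharge = eta/100 * E_charge = 85.25/100 * 401.75 = 342.49 Wh
Step 2: t = E_discharge / P = 342.49 / 49.07 = 6.980 hr

6.980 hr


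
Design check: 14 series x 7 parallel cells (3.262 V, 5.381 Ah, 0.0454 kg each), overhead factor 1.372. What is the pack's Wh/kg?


Step 1: V_pack = 14 * 3.262 = 45.668 V
Step 2: C_pack = 7 * 5.381 = 37.667 Ah
Step 3: E_pack = V_pack * C_pack = 45.668 * 37.667 = 1720.2 Wh
Step 4: m_pack = 14 * 7 * 0.0454 * 1.372 = 6.1043 kg
Step 5: ED = E_pack / m_pack = 1720.2 / 6.1043 = 281.8 Wh/kg

281.8 Wh/kg


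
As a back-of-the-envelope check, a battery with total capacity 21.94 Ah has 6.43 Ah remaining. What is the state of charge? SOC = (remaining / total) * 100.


SOC% = 6.43 / 21.94 * 100 = 29.31%

29.31%


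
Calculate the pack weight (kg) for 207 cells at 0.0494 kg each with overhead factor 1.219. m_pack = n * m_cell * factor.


m_pack = n * m_cell * overhead = 207 * 0.0494 * 1.219 = 12.47 kg

12.47 kg


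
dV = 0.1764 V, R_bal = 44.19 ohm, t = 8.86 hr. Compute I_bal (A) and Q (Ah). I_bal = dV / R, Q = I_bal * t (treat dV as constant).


I_bal = dV / R = 0.1764 / 44.19 = 0.0039919 A
Q = I_bal * t = 0.0039919 * 8.86 = 0.03537 Ah

I=0.0039919 A, Q=0.03537 Ah


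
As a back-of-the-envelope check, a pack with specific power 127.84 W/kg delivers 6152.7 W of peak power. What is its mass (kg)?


m = P / SP = 6152.7 / 127.84 = 48.13 kg

48.13 kg


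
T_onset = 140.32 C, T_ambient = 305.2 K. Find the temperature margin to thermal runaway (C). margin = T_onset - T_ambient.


Convert: T_ambient = 305.2 K = 32.05 C
margin = 140.32 - 32.05 = 108.27 C

108.27 C


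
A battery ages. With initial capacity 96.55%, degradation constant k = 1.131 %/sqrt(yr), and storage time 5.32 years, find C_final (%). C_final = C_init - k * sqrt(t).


Step 1: sqrt(5.32 yr) = 2.3065
Step 2: drop = 1.131 * 2.3065 = 2.6087
Step 3: C_final = 96.55 - 2.6087 = 93.94%

93.94%


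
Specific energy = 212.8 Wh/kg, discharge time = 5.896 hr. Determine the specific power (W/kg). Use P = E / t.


Specific power = 212.8 Wh/kg / 5.896 hr = 36.09 W/kg

36.09 W/kg


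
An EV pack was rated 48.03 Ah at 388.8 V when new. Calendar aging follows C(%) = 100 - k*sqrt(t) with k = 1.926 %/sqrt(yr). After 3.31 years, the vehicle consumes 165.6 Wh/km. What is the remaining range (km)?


Step 1: capacity retention = 100 - 1.926 * sqrt(3.31) = 100 - 1.926 * 1.8193 = 96.496%
Step 2: C_now = 48.03 * 96.496/100 = 46.347 Ah
Step 3: E_pack = V * C_now = 388.8 * 46.347 = 18020 Wh
Step 4: range = E_pack / consumption = 18020 / 165.6 = 108.8 km

108.8 km


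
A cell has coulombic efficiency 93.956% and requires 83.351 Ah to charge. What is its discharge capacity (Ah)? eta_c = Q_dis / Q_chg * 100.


Q_dis = eta/100 * Q_chg = 93.956/100 * 83.351 = 78.31 Ah

78.31 Ah


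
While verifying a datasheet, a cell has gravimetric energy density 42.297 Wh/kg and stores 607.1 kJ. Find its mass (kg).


Convert: E = 607.1 kJ = 168.64 Wh
m = E / ED = 168.64 / 42.297 = 3.987 kg

3.987 kg


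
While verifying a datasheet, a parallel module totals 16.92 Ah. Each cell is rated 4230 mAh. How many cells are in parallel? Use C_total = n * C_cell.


Convert: C_cell = 4230 mAh = 4.23 Ah
n = C_total / C_cell = 16.92 / 4.23 = 4

4


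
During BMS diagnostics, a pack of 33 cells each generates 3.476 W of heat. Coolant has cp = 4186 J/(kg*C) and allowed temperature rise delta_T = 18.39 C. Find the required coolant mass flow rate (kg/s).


Q_total = 33 * 3.476 = 114.71 W
m_dot = Q_total / (cp * dT) = 114.71 / (4186 * 18.39) = 0.001490 kg/s

0.001490 kg/s


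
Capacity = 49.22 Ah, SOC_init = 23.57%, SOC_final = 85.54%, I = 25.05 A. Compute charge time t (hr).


Step 1: dSOC = 85.54% - 23.57% = 61.97%
Step 2: delta_Ah = 49.22 * 61.97 / 100 = 30.502 Ah
Step 3: t = 30.502 / 25.05 = 1.218 hr

1.218 hr


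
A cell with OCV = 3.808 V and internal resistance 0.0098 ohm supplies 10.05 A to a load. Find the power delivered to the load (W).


Step 1: V_terminal = OCV - I*R = 3.808 - 10.05 * 0.0098 = 3.7095 V
Step 2: P_out = V_terminal * I = 3.7095 * 10.05 = 37.28 W

37.28 W


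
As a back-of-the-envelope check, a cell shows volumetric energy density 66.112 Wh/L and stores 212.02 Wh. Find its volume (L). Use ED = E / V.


V = E / ED = 212.02 / 66.112 = 3.207 L

3.207 L


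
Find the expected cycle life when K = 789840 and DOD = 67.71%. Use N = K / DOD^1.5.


DOD^1.5 = 557.16
N = K / DOD^1.5 = 789840 / 557.16 = 1418

1418 cycles


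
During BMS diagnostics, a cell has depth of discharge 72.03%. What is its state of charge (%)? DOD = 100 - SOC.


SOC = 100 - DOD = 100 - 72.03 = 27.97%

27.97%


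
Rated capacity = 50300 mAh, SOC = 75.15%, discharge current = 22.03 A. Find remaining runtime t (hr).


Convert: C_total = 50300 mAh = 50.3 Ah
Step 1: remaining = SOC/100 * C_total = 75.15/100 * 50.3 = 37.8 Ah
Step 2: t = remaining / I = 37.8 / 22.03 = 1.716 hr

1.716 hr


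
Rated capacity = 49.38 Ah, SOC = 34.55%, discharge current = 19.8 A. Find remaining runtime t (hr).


Step 1: remaining = SOC/100 * C_total = 34.55/100 * 49.38 = 17.061 Ah
Step 2: t = remaining / I = 17.061 / 19.8 = 0.8617 hr

0.8617 hr


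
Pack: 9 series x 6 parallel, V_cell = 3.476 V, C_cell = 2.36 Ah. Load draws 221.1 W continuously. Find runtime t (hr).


Step 1: E_pack = Ns * V_cell * Np * C_cell = 9 * 3.476 * 6 * 2.36 = 442.98 Wh
Step 2: t = E_pack / P = 442.98 / 221.1 = 2.004 hr

2.004 hr


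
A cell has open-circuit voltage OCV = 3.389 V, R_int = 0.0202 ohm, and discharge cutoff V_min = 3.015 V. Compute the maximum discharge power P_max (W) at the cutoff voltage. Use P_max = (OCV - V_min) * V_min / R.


dV = OCV - V_min = 0.374 V (so I_max = dV / R)
P_max = dV * V_min / R = 0.374 * 3.015 / 0.0202 = 55.82 W

55.82 W


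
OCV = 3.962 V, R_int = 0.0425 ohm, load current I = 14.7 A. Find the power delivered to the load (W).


Step 1: V_terminal = OCV - I*R = 3.962 - 14.7 * 0.0425 = 3.3373 V
Step 2: P_out = V_terminal * I = 3.3373 * 14.7 = 49.06 W

49.06 W


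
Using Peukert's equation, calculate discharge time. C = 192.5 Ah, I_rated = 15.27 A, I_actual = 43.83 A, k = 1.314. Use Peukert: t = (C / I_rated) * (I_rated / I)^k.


Step 1: t_rated = C / I_rated = 192.5 / 15.27 = 12.606 hr
Step 2: ratio = 15.27 / 43.83 = 0.34839
Step 3: ratio^k = 0.34839^1.314 = 0.25019
Step 4: t = t_rated * ratio^k = 12.606 * 0.25019 = 3.154 hr

3.154 hr


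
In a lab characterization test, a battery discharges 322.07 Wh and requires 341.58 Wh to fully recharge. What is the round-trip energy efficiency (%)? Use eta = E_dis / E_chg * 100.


eta_e = E_dis / E_chg * 100 = 322.07 / 341.58 * 100 = 94.29%

94.29%


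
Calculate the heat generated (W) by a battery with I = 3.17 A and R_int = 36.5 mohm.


Convert: R = 36.5 mohm = 0.0365 ohm
Q = I^2 * R = 3.17^2 * 0.0365 = 0.3668 W

0.3668 W


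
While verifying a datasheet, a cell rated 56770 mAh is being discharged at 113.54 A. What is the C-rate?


Convert: capacity = 56770 mAh = 56.77 Ah
Rearranging: C_rate = 113.54 / 56.77 = 2C

2C


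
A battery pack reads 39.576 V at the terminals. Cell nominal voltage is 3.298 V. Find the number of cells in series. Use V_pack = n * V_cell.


n = V_pack / V_cell = 39.576 / 3.298 = 12

12


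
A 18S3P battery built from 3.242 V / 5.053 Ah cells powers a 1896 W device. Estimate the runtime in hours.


Step 1: E_pack = Ns * V_cell * Np * C_cell = 18 * 3.242 * 3 * 5.053 = 884.62 Wh
Step 2: t = E_pack / P = 884.62 / 1896 = 0.4666 hr

0.4666 hr


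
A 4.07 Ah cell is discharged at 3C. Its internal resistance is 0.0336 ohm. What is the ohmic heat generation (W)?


Step 1: I = C_rate * capacity = 3 * 4.07 = 12.21 A
Step 2: Q = I^2 * R = 12.21^2 * 0.0336 = 149.08 * 0.0336 = 5.009 W

5.009 W


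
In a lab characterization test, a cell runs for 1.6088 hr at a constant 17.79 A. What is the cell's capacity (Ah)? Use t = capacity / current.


C = I * t = 17.79 * 1.6088 = 28.62 Ah

28.62 Ah


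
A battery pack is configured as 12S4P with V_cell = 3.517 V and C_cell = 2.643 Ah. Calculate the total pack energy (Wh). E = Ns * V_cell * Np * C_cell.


E = Ns * Vcell * Np * Ccell = 12 * 3.517 * 4 * 2.643 = 446.2 Wh

446.2 Wh


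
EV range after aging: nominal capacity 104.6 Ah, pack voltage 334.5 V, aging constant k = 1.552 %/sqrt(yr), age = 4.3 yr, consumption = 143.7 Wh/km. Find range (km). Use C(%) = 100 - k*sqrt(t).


Step 1: capacity retention = 100 - 1.552 * sqrt(4.3) = 100 - 1.552 * 2.0736 = 96.782%
Step 2: C_now = 104.6 * 96.782/100 = 101.23 Ah
Step 3: E_pack = V * C_now = 334.5 * 101.23 = 33861 Wh
Step 4: range = E_pack / consumption = 33861 / 143.7 = 235.6 km

235.6 km


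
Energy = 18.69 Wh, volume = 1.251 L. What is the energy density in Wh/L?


ED = E / V = 18.69 / 1.251 = 14.94 Wh/L

14.94 Wh/L


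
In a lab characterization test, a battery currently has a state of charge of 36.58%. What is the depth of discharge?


DOD = 100 - SOC = 100 - 36.58 = 63.42%

63.42%


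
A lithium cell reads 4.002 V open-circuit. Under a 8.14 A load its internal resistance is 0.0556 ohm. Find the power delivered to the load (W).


Step 1: V_terminal = OCV - I*R = 4.002 - 8.14 * 0.0556 = 3.5494 V
Step 2: P_out = V_terminal * I = 3.5494 * 8.14 = 28.89 W

28.89 W


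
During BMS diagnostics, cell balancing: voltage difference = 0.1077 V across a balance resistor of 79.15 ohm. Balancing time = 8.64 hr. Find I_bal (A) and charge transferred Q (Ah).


First, Ohm's law: I_bal = 0.1077 V / 79.15 ohm = 0.0013607 A
Then Q = I * t = 0.0013607 A * 8.64 hr = 0.01176 Ah

I=0.0013607 A, Q=0.01176 Ah


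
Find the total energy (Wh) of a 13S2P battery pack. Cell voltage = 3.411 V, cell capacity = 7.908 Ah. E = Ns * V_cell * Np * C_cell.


E = Ns * Vcell * Np * Ccell = 13 * 3.411 * 2 * 7.908 = 701.3 Wh

701.3 Wh


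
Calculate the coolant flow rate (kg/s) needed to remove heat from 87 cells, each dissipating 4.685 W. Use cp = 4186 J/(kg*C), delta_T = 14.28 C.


Step 1: Total heat Q = 87 * 4.685 W = 407.6 W
Step 2: denom = cp * dT = 4186 * 14.28 = 59776
Step 3: m_dot = 407.6 / 59776 = 0.006819 kg/s

0.006819 kg/s


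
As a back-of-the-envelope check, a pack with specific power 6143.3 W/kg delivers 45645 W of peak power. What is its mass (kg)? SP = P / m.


m = P / SP = 45645 / 6143.3 = 7.430 kg

7.430 kg


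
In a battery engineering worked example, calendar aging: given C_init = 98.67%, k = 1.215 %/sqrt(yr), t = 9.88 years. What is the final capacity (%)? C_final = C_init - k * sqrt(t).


Step 1: sqrt(9.88 yr) = 3.1432
Step 2: drop = 1.215 * 3.1432 = 3.819
Step 3: C_final = 98.67 - 3.819 = 94.85%

94.85%


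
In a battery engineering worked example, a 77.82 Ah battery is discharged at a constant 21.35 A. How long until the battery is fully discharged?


Runtime = 77.82 Ah / 21.35 A = 3.645 hr

3.645 hr


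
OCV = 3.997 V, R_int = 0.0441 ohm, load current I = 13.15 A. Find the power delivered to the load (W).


Step 1: V_terminal = OCV - I*R = 3.997 - 13.15 * 0.0441 = 3.4171 V
Step 2: P_out = V_terminal * I = 3.4171 * 13.15 = 44.93 W

44.93 W


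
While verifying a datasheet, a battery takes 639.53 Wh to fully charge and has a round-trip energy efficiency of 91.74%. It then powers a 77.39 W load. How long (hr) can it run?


Step 1: E_discharge = eta/100 * E_charge = 91.74/100 * 639.53 = 586.7 Wh
Step 2: t = E_discharge / P = 586.7 / 77.39 = 7.581 hr

7.581 hr


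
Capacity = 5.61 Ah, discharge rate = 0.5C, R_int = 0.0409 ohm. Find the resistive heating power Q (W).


Step 1: I = C_rate * capacity = 0.5 * 5.61 = 2.805 A
Step 2: Q = I^2 * R = 2.805^2 * 0.0409 = 7.868 * 0.0409 = 0.3218 W

0.3218 W


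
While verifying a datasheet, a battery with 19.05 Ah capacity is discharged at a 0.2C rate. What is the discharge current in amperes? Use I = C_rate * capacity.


At 0.2C: I = 0.2 * 19.05 Ah = 3.81 A

3.81 A


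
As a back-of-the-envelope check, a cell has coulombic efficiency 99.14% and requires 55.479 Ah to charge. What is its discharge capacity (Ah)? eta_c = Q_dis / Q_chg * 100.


Q_dis = eta/100 * Q_chg = 99.14/100 * 55.479 = 55.00 Ah

55.00 Ah
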